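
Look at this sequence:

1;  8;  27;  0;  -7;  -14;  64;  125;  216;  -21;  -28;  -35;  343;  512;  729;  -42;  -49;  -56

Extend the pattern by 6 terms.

1000, 1331, 1728, -63, -70, -77

Reading positions in blocks of 6 reveals the pattern AAABBB — 2 tracks woven together.
Subsequence A: 1, 8, 27, 64, 125, 216, 343, 512, 729. Perfect cubes starting at 1³.
Subsequence B: 0, -7, -14, -21, -28, -35, -42, -49, -56. Arithmetic with common difference −7.
Term 19 comes from subsequence A (its 10th entry): 1000.
Position 20 → subsequence A, term 11 = 1331.
The 21st slot belongs to subsequence A; its 12th term is 1728.
Position 22 falls in subsequence B as its term 10, giving -63.
Term 23 comes from subsequence B (its 11th entry): -70.
Position 24 → subsequence B, term 12 = -77.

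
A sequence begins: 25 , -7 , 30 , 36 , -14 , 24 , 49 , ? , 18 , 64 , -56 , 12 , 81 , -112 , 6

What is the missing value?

Read the sequence 3 terms at a time; column i is its own pattern.
Track A is 25, 36, 49, 64, 81, which is perfect squares starting at 5².
Track B is -7, -14, ?, -56, -112, which is multiplying by 2 each time.
Track C is 30, 24, 18, 12, 6, which is arithmetic, step −6.
So the missing entry in track B is -28.

-28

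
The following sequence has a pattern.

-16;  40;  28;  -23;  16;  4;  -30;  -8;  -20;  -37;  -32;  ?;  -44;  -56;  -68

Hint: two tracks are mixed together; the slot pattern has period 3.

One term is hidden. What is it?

The slot pattern repeats as ABB (period 3), so there are 2 interleaved tracks.
Subsequence A: -16, -23, -30, -37, -44. Arithmetic, step −7.
Subsequence B: 40, 28, 16, 4, -8, -20, -32, ?, -56, -68. Subtracting 12 each time.
So the missing entry in subsequence B is -44.

-44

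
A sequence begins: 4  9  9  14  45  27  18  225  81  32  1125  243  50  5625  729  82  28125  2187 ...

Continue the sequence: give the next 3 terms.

132, 140625, 6561

Split by position mod 3: positions 1, 4, 7, … form one track, and each other residue class forms its own.
Subsequence A = 4, 14, 18, 32, 50, 82: each term equals the sum of the previous two.
Subsequence B = 9, 45, 225, 1125, 5625, 28125: a geometric progression (common ratio 5).
Subsequence C = 9, 27, 81, 243, 729, 2187: powers of 3.
The 19th slot belongs to subsequence A; its 7th term is 132.
Position 20 → subsequence B, term 7 = 140625.
Term 21 comes from subsequence C (its 7th entry): 6561.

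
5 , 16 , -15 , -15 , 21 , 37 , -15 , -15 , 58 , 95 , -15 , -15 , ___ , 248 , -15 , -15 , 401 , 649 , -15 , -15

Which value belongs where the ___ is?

Positions follow the repeating pattern AABB; grouping by letter gives 2 tracks.
Track A: 5, 16, 21, 37, 58, 95, ?, 248, 401, 649 (a Fibonacci-like recurrence a_n = a_{n-1} + a_{n-2}).
Track B: -15, -15, -15, -15, -15, -15, -15, -15, -15, -15 (always -15).
Track A's pattern makes the blank 153.

153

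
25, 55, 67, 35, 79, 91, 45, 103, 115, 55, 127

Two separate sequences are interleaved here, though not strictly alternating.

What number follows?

Reading positions in blocks of 3 reveals the pattern ABB — 2 tracks woven together.
Stream A: 25, 35, 45, 55 (linear: a_n = 15 + 10·n).
Stream B: 55, 67, 79, 91, 103, 115, 127 (arithmetic, step +12).
Position 12 → stream B, term 8 = 139.

139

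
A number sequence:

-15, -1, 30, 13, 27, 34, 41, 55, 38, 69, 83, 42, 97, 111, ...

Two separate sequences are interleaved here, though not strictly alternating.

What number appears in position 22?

181

Positions follow the repeating pattern AAB; grouping by letter gives 2 tracks.
Stream A: -15, -1, 13, 27, 41, 55, 69, 83, 97, 111 — adding 14 each time.
Stream B: 30, 34, 38, 42 — arithmetic, step +4.
The 22nd slot belongs to stream A; its 15th term is 181.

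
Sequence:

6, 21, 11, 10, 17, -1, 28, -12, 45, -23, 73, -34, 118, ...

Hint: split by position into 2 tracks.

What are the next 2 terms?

Taking every 2nd term gives 2 separate tracks.
Track A: 6, 11, 17, 28, 45, 73, 118 (a Fibonacci-like recurrence a_n = a_{n-1} + a_{n-2}).
Track B: 21, 10, -1, -12, -23, -34 (arithmetic with common difference −11).
Position 14 → track B, term 7 = -45.
Position 15 falls in track A as its term 8, giving 191.

-45, 191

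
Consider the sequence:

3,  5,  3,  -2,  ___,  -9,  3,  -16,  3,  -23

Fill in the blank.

Odd-indexed and even-indexed terms follow separate rules.
Track A = 3, 3, ?, 3, 3: constant 3.
Track B = 5, -2, -9, -16, -23: arithmetic with common difference −7.
Filling track A at index 3 by its rule yields 3.

3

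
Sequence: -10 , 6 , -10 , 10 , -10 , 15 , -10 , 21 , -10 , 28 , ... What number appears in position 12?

36

The terms cycle through 2 interleaved subsequences.
Stream A: -10, -10, -10, -10, -10 — the constant sequence -10.
Stream B: 6, 10, 15, 21, 28 — triangular numbers starting at T_3.
Position 12 → stream B, term 6 = 36.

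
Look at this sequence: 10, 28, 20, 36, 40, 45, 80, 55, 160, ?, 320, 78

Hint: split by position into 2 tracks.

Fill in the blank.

The terms cycle through 2 interleaved subsequences.
Track A: 10, 20, 40, 80, 160, 320. Geometric with ratio 2.
Track B: 28, 36, 45, 55, ?, 78. The triangular numbers T_7, T_8, ….
Filling track B at index 5 by its rule yields 66.

66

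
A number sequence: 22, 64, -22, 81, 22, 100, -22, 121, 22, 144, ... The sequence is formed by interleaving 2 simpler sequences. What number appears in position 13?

22

Positions 1, 3, 5, … form one subsequence and positions 2, 4, 6, … form another.
Stream A: 22, -22, 22, -22, 22 — the oscillation 22·(−1)^(n+1).
Stream B: 64, 81, 100, 121, 144 — the squares 8², 9², 10², ….
Position 13 falls in stream A as its term 7, giving 22.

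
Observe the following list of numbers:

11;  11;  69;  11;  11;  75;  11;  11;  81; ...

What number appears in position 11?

11

Reading positions in blocks of 3 reveals the pattern AAB — 2 tracks woven together.
Subsequence A: 11, 11, 11, 11, 11, 11. Always 11.
Subsequence B: 69, 75, 81. Arithmetic, step +6.
The 11th slot belongs to subsequence A; its 8th term is 11.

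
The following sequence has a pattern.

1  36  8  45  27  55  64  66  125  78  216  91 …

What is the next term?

The terms cycle through 2 interleaved subsequences.
Track A: 1, 8, 27, 64, 125, 216 (perfect cubes starting at 1³).
Track B: 36, 45, 55, 66, 78, 91 (triangular numbers n(n+1)/2 for n = 8, 9, …).
The 13th slot belongs to track A; its 7th term is 343.

343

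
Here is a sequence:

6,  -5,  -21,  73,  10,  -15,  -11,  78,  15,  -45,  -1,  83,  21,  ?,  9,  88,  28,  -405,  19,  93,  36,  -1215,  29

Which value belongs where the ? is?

Read the sequence 4 terms at a time; column i is its own pattern.
Track A is 6, 10, 15, 21, 28, 36, which is triangular numbers n(n+1)/2 for n = 3, 4, ….
Track B is -5, -15, -45, ?, -405, -1215, which is geometric with ratio 3.
Track C is -21, -11, -1, 9, 19, 29, which is linear: a_n = -31 + 10·n.
Track D is 73, 78, 83, 88, 93, which is adding 5 each time.
The gap is track B's term 4; the rule gives -135.

-135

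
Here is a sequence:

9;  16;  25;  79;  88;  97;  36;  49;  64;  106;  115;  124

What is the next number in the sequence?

Reading positions in blocks of 6 reveals the pattern AAABBB — 2 tracks woven together.
Subsequence A = 9, 16, 25, 36, 49, 64: consecutive squares n² from n = 3.
Subsequence B = 79, 88, 97, 106, 115, 124: arithmetic with common difference +9.
Term 13 comes from subsequence A (its 7th entry): 81.

81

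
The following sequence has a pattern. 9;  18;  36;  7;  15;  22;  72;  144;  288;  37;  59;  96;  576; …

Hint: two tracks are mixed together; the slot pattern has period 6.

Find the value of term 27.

Reading positions in blocks of 6 reveals the pattern AAABBB — 2 tracks woven together.
Stream A: 9, 18, 36, 72, 144, 288, 576 (multiplying by 2 each time).
Stream B: 7, 15, 22, 37, 59, 96 (each term equals the sum of the previous two).
The 27th slot belongs to stream A; its 15th term is 147456.

147456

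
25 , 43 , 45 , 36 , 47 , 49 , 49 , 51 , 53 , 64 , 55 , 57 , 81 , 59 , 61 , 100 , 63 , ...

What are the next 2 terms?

65, 121

The slot pattern repeats as ABB (period 3), so there are 2 interleaved tracks.
Track A: 25, 36, 49, 64, 81, 100. Consecutive squares n² from n = 5.
Track B: 43, 45, 47, 49, 51, 53, 55, 57, 59, 61, 63. Linear: a_n = 41 + 2·n.
Position 18 falls in track B as its term 12, giving 65.
Position 19 falls in track A as its term 7, giving 121.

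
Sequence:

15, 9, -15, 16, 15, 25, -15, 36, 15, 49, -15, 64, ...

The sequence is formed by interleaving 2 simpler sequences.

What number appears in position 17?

Split by position mod 2 into 2 tracks.
Track A: 15, -15, 15, -15, 15, -15 — oscillating between 15 and -15.
Track B: 9, 16, 25, 36, 49, 64 — the squares 3², 4², 5², ….
Position 17 falls in track A as its term 9, giving 15.

15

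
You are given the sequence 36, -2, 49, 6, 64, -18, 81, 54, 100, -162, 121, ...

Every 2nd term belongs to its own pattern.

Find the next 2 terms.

The terms cycle through 2 interleaved subsequences.
Track A = 36, 49, 64, 81, 100, 121: the squares 6², 7², 8², ….
Track B = -2, 6, -18, 54, -162: geometric with ratio -3.
Position 12 falls in track B as its term 6, giving 486.
Term 13 comes from track A (its 7th entry): 144.

486, 144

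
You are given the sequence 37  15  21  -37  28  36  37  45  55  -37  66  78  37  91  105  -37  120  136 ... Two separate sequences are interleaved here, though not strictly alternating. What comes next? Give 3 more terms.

37, 153, 171

Positions follow the repeating pattern ABB; grouping by letter gives 2 tracks.
Track A: 37, -37, 37, -37, 37, -37. Oscillating between 37 and -37.
Track B: 15, 21, 28, 36, 45, 55, 66, 78, 91, 105, 120, 136. The triangular numbers T_5, T_6, ….
Position 19 falls in track A as its term 7, giving 37.
Position 20 → track B, term 13 = 153.
Position 21 falls in track B as its term 14, giving 171.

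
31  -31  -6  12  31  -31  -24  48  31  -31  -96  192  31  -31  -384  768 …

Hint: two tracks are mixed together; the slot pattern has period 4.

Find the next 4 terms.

Positions follow the repeating pattern AABB; grouping by letter gives 2 tracks.
Stream A: 31, -31, 31, -31, 31, -31, 31, -31 — the oscillation 31·(−1)^(n+1).
Stream B: -6, 12, -24, 48, -96, 192, -384, 768 — geometric, ×-2 each step.
Term 17 comes from stream A (its 9th entry): 31.
The 18th slot belongs to stream A; its 10th term is -31.
Position 19 falls in stream B as its term 9, giving -1536.
Term 20 comes from stream B (its 10th entry): 3072.

31, -31, -1536, 3072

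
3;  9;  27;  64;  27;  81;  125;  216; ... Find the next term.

243

The slot pattern repeats as AABB (period 4), so there are 2 interleaved tracks.
Track A: 3, 9, 27, 81 — powers 3^1, 3^2, 3^3, ….
Track B: 27, 64, 125, 216 — the cubes 3³, 4³, 5³, ….
Position 9 → track A, term 5 = 243.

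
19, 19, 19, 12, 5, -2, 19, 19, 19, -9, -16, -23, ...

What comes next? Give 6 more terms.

Reading positions in blocks of 6 reveals the pattern AAABBB — 2 tracks woven together.
Track A: 19, 19, 19, 19, 19, 19 — the constant sequence 19.
Track B: 12, 5, -2, -9, -16, -23 — arithmetic with common difference −7.
Position 13 falls in track A as its term 7, giving 19.
Position 14 falls in track A as its term 8, giving 19.
Position 15 falls in track A as its term 9, giving 19.
Position 16 → track B, term 7 = -30.
Position 17 → track B, term 8 = -37.
Position 18 → track B, term 9 = -44.

19, 19, 19, -30, -37, -44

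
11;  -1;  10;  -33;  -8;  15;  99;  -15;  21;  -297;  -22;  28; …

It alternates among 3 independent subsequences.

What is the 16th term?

-2673

Taking every 3rd term gives 3 separate tracks.
Subsequence A: 11, -33, 99, -297. Geometric with ratio -3.
Subsequence B: -1, -8, -15, -22. Subtracting 7 each time.
Subsequence C: 10, 15, 21, 28. Triangular numbers n(n+1)/2 for n = 4, 5, ….
Position 16 falls in subsequence A as its term 6, giving -2673.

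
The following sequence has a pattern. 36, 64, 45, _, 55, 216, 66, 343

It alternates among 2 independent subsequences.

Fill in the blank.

Taking every 2nd term gives 2 separate tracks.
Subsequence A = 36, 45, 55, 66: the triangular numbers T_8, T_9, ….
Subsequence B = 64, ?, 216, 343: consecutive cubes n³ from n = 4.
Subsequence B's pattern makes the blank 125.

125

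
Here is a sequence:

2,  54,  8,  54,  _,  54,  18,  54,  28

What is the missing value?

10

Positions 1, 3, 5, … form one subsequence and positions 2, 4, 6, … form another.
Subsequence A: 2, 8, ?, 18, 28. Each term equals the sum of the previous two.
Subsequence B: 54, 54, 54, 54. Always 54.
Filling subsequence A at index 3 by its rule yields 10.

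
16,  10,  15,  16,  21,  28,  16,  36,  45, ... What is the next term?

Reading positions in blocks of 3 reveals the pattern ABB — 2 tracks woven together.
Subsequence A: 16, 16, 16 (the constant sequence 16).
Subsequence B: 10, 15, 21, 28, 36, 45 (triangular numbers starting at T_4).
Position 10 → subsequence A, term 4 = 16.

16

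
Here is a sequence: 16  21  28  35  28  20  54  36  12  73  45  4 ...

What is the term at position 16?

111

The terms cycle through 3 interleaved subsequences.
Track A: 16, 35, 54, 73. Arithmetic with common difference +19.
Track B: 21, 28, 36, 45. Triangular numbers starting at T_6.
Track C: 28, 20, 12, 4. Linear: a_n = 36 − 8·n.
Position 16 → track A, term 6 = 111.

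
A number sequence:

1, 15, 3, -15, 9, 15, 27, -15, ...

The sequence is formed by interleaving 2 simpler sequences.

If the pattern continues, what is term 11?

243

Positions 1, 3, 5, … form one subsequence and positions 2, 4, 6, … form another.
Track A: 1, 3, 9, 27 — powers 3^0, 3^1, 3^2, ….
Track B: 15, -15, 15, -15 — the oscillation 15·(−1)^(n+1).
Position 11 falls in track A as its term 6, giving 243.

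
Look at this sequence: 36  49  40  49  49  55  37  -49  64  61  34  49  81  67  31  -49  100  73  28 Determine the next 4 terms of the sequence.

Taking every 4th term gives 4 separate tracks.
Track A = 36, 49, 64, 81, 100: perfect squares starting at 6².
Track B = 49, 55, 61, 67, 73: arithmetic, step +6.
Track C = 40, 37, 34, 31, 28: arithmetic, step −3.
Track D = 49, -49, 49, -49: the oscillation 49·(−1)^(n+1).
Term 20 comes from track D (its 5th entry): 49.
Term 21 comes from track A (its 6th entry): 121.
Term 22 comes from track B (its 6th entry): 79.
Term 23 comes from track C (its 6th entry): 25.

49, 121, 79, 25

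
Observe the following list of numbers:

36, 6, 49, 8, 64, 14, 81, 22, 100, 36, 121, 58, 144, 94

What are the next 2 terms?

Taking every 2nd term gives 2 separate tracks.
Subsequence A = 36, 49, 64, 81, 100, 121, 144: the squares 6², 7², 8², ….
Subsequence B = 6, 8, 14, 22, 36, 58, 94: Fibonacci-style (each term is the sum of the two before it).
Term 15 comes from subsequence A (its 8th entry): 169.
Position 16 falls in subsequence B as its term 8, giving 152.

169, 152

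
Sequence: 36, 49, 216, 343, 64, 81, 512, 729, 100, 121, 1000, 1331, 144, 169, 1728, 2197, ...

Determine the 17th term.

The slot pattern repeats as AABB (period 4), so there are 2 interleaved tracks.
Subsequence A: 36, 49, 64, 81, 100, 121, 144, 169 (the squares 6², 7², 8², …).
Subsequence B: 216, 343, 512, 729, 1000, 1331, 1728, 2197 (consecutive cubes n³ from n = 6).
Position 17 → subsequence A, term 9 = 196.

196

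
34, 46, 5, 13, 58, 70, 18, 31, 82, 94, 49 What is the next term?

80

The slot pattern repeats as AABB (period 4), so there are 2 interleaved tracks.
Stream A = 34, 46, 58, 70, 82, 94: adding 12 each time.
Stream B = 5, 13, 18, 31, 49: a Fibonacci-like recurrence a_n = a_{n-1} + a_{n-2}.
The 12th slot belongs to stream B; its 6th term is 80.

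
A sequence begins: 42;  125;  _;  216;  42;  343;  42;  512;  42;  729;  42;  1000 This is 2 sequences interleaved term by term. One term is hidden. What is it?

Positions 1, 3, 5, … form one subsequence and positions 2, 4, 6, … form another.
Track A = 42, ?, 42, 42, 42, 42: always 42.
Track B = 125, 216, 343, 512, 729, 1000: the cubes 5³, 6³, 7³, ….
The gap is track A's term 2; the rule gives 42.

42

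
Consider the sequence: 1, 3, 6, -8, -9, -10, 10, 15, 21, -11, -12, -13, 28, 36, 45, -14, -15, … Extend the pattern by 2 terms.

-16, 55

Positions follow the repeating pattern AAABBB; grouping by letter gives 2 tracks.
Track A: 1, 3, 6, 10, 15, 21, 28, 36, 45 (triangular numbers starting at T_1).
Track B: -8, -9, -10, -11, -12, -13, -14, -15 (subtracting 1 each time).
Position 18 → track B, term 9 = -16.
Position 19 → track A, term 10 = 55.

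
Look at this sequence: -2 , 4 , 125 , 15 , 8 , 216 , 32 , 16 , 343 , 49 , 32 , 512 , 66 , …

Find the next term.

Read the sequence 3 terms at a time; column i is its own pattern.
Track A: -2, 15, 32, 49, 66 (arithmetic with common difference +17).
Track B: 4, 8, 16, 32 (successive powers of 2).
Track C: 125, 216, 343, 512 (consecutive cubes n³ from n = 5).
Term 14 comes from track B (its 5th entry): 64.

64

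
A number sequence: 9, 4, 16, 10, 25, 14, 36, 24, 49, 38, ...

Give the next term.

The terms cycle through 2 interleaved subsequences.
Stream A: 9, 16, 25, 36, 49 (perfect squares starting at 3²).
Stream B: 4, 10, 14, 24, 38 (a Fibonacci-like recurrence a_n = a_{n-1} + a_{n-2}).
Position 11 falls in stream A as its term 6, giving 64.

64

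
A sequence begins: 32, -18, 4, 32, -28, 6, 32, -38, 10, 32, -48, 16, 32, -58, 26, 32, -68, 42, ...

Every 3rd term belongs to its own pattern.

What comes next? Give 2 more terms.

32, -78

The terms cycle through 3 interleaved subsequences.
Track A is 32, 32, 32, 32, 32, 32, which is the constant sequence 32.
Track B is -18, -28, -38, -48, -58, -68, which is subtracting 10 each time.
Track C is 4, 6, 10, 16, 26, 42, which is each term equals the sum of the previous two.
Position 19 → track A, term 7 = 32.
Position 20 falls in track B as its term 7, giving -78.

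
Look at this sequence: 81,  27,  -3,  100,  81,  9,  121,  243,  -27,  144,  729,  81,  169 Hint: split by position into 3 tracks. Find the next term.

Read the sequence 3 terms at a time; column i is its own pattern.
Subsequence A is 81, 100, 121, 144, 169, which is perfect squares starting at 9².
Subsequence B is 27, 81, 243, 729, which is powers of 3.
Subsequence C is -3, 9, -27, 81, which is geometric, ×-3 each step.
The 14th slot belongs to subsequence B; its 5th term is 2187.

2187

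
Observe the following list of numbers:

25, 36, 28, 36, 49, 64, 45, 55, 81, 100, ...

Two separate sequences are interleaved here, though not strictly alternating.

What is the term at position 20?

Reading positions in blocks of 4 reveals the pattern AABB — 2 tracks woven together.
Track A: 25, 36, 49, 64, 81, 100 — perfect squares starting at 5².
Track B: 28, 36, 45, 55 — the triangular numbers T_7, T_8, ….
Position 20 falls in track B as its term 10, giving 136.

136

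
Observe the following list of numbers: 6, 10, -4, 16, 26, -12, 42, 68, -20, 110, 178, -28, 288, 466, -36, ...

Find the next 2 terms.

754, 1220

Positions follow the repeating pattern AAB; grouping by letter gives 2 tracks.
Track A: 6, 10, 16, 26, 42, 68, 110, 178, 288, 466 — Fibonacci-style (each term is the sum of the two before it).
Track B: -4, -12, -20, -28, -36 — subtracting 8 each time.
The 16th slot belongs to track A; its 11th term is 754.
The 17th slot belongs to track A; its 12th term is 1220.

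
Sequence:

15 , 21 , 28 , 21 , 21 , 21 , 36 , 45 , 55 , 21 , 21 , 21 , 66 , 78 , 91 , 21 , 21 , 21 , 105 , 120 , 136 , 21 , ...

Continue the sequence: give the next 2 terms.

21, 21

Reading positions in blocks of 6 reveals the pattern AAABBB — 2 tracks woven together.
Track A: 15, 21, 28, 36, 45, 55, 66, 78, 91, 105, 120, 136. Triangular numbers n(n+1)/2 for n = 5, 6, ….
Track B: 21, 21, 21, 21, 21, 21, 21, 21, 21, 21. Constant 21.
Position 23 falls in track B as its term 11, giving 21.
Term 24 comes from track B (its 12th entry): 21.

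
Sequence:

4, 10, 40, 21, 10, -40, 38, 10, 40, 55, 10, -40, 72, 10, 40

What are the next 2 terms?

Split by position mod 3 into 3 tracks.
Track A: 4, 21, 38, 55, 72. Linear: a_n = -13 + 17·n.
Track B: 10, 10, 10, 10, 10. Constant 10.
Track C: 40, -40, 40, -40, 40. The oscillation 40·(−1)^(n+1).
Term 16 comes from track A (its 6th entry): 89.
Term 17 comes from track B (its 6th entry): 10.

89, 10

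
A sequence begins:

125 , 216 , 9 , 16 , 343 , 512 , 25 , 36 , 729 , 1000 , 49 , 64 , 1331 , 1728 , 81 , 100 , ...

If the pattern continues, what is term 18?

2744

Positions follow the repeating pattern AABB; grouping by letter gives 2 tracks.
Track A = 125, 216, 343, 512, 729, 1000, 1331, 1728: the cubes 5³, 6³, 7³, ….
Track B = 9, 16, 25, 36, 49, 64, 81, 100: perfect squares starting at 3².
Position 18 falls in track A as its term 10, giving 2744.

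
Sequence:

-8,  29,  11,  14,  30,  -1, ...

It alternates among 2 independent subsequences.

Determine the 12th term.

-46

Odd-indexed and even-indexed terms follow separate rules.
Track A = -8, 11, 30: arithmetic, step +19.
Track B = 29, 14, -1: subtracting 15 each time.
The 12th slot belongs to track B; its 6th term is -46.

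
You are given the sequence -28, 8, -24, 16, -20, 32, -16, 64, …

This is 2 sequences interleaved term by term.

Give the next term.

Split by position mod 2 into 2 tracks.
Subsequence A: -28, -24, -20, -16 (linear: a_n = -32 + 4·n).
Subsequence B: 8, 16, 32, 64 (successive powers of 2).
Position 9 falls in subsequence A as its term 5, giving -12.

-12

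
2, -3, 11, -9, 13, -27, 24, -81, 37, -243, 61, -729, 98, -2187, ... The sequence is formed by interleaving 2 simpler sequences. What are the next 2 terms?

The terms cycle through 2 interleaved subsequences.
Track A is 2, 11, 13, 24, 37, 61, 98, which is each term equals the sum of the previous two.
Track B is -3, -9, -27, -81, -243, -729, -2187, which is multiplying by 3 each time.
Term 15 comes from track A (its 8th entry): 159.
The 16th slot belongs to track B; its 8th term is -6561.

159, -6561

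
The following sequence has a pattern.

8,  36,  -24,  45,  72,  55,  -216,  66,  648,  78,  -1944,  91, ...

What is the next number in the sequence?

Taking every 2nd term gives 2 separate tracks.
Stream A = 8, -24, 72, -216, 648, -1944: geometric, ×-3 each step.
Stream B = 36, 45, 55, 66, 78, 91: triangular numbers starting at T_8.
Position 13 → stream A, term 7 = 5832.

5832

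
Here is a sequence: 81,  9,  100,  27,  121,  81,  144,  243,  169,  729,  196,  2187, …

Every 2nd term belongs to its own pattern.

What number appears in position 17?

Positions 1, 3, 5, … form one subsequence and positions 2, 4, 6, … form another.
Track A = 81, 100, 121, 144, 169, 196: the squares 9², 10², 11², ….
Track B = 9, 27, 81, 243, 729, 2187: successive powers of 3.
Term 17 comes from track A (its 9th entry): 289.

289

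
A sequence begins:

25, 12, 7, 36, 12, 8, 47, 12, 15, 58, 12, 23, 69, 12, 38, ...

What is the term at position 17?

Read the sequence 3 terms at a time; column i is its own pattern.
Subsequence A: 25, 36, 47, 58, 69. Arithmetic, step +11.
Subsequence B: 12, 12, 12, 12, 12. The constant sequence 12.
Subsequence C: 7, 8, 15, 23, 38. Fibonacci-style (each term is the sum of the two before it).
Position 17 → subsequence B, term 6 = 12.

12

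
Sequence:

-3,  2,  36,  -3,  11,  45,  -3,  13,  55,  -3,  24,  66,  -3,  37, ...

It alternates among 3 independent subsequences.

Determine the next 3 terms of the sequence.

78, -3, 61

The terms cycle through 3 interleaved subsequences.
Track A: -3, -3, -3, -3, -3 — constant -3.
Track B: 2, 11, 13, 24, 37 — a Fibonacci-like recurrence a_n = a_{n-1} + a_{n-2}.
Track C: 36, 45, 55, 66 — triangular numbers starting at T_8.
Position 15 falls in track C as its term 5, giving 78.
The 16th slot belongs to track A; its 6th term is -3.
The 17th slot belongs to track B; its 6th term is 61.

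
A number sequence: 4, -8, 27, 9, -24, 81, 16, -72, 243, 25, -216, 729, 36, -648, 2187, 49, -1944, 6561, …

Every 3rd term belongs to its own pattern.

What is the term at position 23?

-17496

Split by position mod 3 into 3 tracks.
Subsequence A is 4, 9, 16, 25, 36, 49, which is the squares 2², 3², 4², ….
Subsequence B is -8, -24, -72, -216, -648, -1944, which is geometric, ×3 each step.
Subsequence C is 27, 81, 243, 729, 2187, 6561, which is powers 3^3, 3^4, 3^5, ….
Term 23 comes from subsequence B (its 8th entry): -17496.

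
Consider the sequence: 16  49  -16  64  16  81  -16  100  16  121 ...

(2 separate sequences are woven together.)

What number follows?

-16

Odd-indexed and even-indexed terms follow separate rules.
Track A = 16, -16, 16, -16, 16: the oscillation 16·(−1)^(n+1).
Track B = 49, 64, 81, 100, 121: perfect squares starting at 7².
The 11th slot belongs to track A; its 6th term is -16.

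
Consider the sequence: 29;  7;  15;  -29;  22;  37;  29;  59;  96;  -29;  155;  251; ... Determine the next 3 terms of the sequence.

Positions follow the repeating pattern ABB; grouping by letter gives 2 tracks.
Subsequence A: 29, -29, 29, -29 (the oscillation 29·(−1)^(n+1)).
Subsequence B: 7, 15, 22, 37, 59, 96, 155, 251 (a Fibonacci-like recurrence a_n = a_{n-1} + a_{n-2}).
The 13th slot belongs to subsequence A; its 5th term is 29.
The 14th slot belongs to subsequence B; its 9th term is 406.
Term 15 comes from subsequence B (its 10th entry): 657.

29, 406, 657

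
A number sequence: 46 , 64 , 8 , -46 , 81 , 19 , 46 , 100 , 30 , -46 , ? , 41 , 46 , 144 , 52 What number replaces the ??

121

Taking every 3rd term gives 3 separate tracks.
Track A: 46, -46, 46, -46, 46 — alternating ±46.
Track B: 64, 81, 100, ?, 144 — consecutive squares n² from n = 8.
Track C: 8, 19, 30, 41, 52 — arithmetic with common difference +11.
Track B's pattern makes the blank 121.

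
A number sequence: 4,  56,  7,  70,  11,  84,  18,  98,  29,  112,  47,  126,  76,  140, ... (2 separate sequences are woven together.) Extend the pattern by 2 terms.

Split by position mod 2 into 2 tracks.
Track A: 4, 7, 11, 18, 29, 47, 76 (a Fibonacci-like recurrence a_n = a_{n-1} + a_{n-2}).
Track B: 56, 70, 84, 98, 112, 126, 140 (linear: a_n = 42 + 14·n).
Position 15 → track A, term 8 = 123.
Position 16 falls in track B as its term 8, giving 154.

123, 154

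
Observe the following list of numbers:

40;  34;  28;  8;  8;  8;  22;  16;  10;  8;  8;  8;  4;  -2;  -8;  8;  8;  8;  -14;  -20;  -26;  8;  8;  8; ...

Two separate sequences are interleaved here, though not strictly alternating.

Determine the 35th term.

8

Positions follow the repeating pattern AAABBB; grouping by letter gives 2 tracks.
Stream A: 40, 34, 28, 22, 16, 10, 4, -2, -8, -14, -20, -26. Linear: a_n = 46 − 6·n.
Stream B: 8, 8, 8, 8, 8, 8, 8, 8, 8, 8, 8, 8. Constant 8.
Position 35 falls in stream B as its term 17, giving 8.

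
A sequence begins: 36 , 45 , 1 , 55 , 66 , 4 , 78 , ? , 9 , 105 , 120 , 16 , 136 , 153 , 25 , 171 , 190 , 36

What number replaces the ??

Reading positions in blocks of 3 reveals the pattern AAB — 2 tracks woven together.
Subsequence A is 36, 45, 55, 66, 78, ?, 105, 120, 136, 153, 171, 190, which is the triangular numbers T_8, T_9, ….
Subsequence B is 1, 4, 9, 16, 25, 36, which is consecutive squares n² from n = 1.
The gap is subsequence A's term 6; the rule gives 91.

91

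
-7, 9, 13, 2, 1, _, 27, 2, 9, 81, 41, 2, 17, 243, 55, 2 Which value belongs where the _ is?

Split by position mod 4 into 4 tracks.
Track A: -7, 1, 9, 17. Arithmetic, step +8.
Track B: 9, ?, 81, 243. Powers of 3.
Track C: 13, 27, 41, 55. Arithmetic, step +14.
Track D: 2, 2, 2, 2. The constant sequence 2.
Filling track B at index 2 by its rule yields 27.

27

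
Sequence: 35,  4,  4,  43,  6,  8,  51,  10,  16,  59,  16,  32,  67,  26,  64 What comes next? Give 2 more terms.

75, 42

The terms cycle through 3 interleaved subsequences.
Track A = 35, 43, 51, 59, 67: arithmetic with common difference +8.
Track B = 4, 6, 10, 16, 26: each term equals the sum of the previous two.
Track C = 4, 8, 16, 32, 64: powers 2^2, 2^3, 2^4, ….
Position 16 → track A, term 6 = 75.
Position 17 → track B, term 6 = 42.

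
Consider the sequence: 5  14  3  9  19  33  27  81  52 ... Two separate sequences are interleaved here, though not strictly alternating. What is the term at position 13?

137

The slot pattern repeats as AABB (period 4), so there are 2 interleaved tracks.
Subsequence A: 5, 14, 19, 33, 52 — each term equals the sum of the previous two.
Subsequence B: 3, 9, 27, 81 — successive powers of 3.
Term 13 comes from subsequence A (its 7th entry): 137.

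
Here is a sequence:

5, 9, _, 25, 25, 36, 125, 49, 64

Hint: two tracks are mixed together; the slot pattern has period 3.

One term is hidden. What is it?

16

The slot pattern repeats as ABB (period 3), so there are 2 interleaved tracks.
Track A: 5, 25, 125 — powers of 5.
Track B: 9, ?, 25, 36, 49, 64 — consecutive squares n² from n = 3.
Filling track B at index 2 by its rule yields 16.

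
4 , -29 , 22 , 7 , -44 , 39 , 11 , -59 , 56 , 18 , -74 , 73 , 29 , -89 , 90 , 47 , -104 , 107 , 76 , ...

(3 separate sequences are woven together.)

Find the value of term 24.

141

The terms cycle through 3 interleaved subsequences.
Stream A: 4, 7, 11, 18, 29, 47, 76. A Fibonacci-like recurrence a_n = a_{n-1} + a_{n-2}.
Stream B: -29, -44, -59, -74, -89, -104. Arithmetic with common difference −15.
Stream C: 22, 39, 56, 73, 90, 107. Linear: a_n = 5 + 17·n.
The 24th slot belongs to stream C; its 8th term is 141.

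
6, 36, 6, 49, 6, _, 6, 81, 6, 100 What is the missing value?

64

The terms cycle through 2 interleaved subsequences.
Track A is 6, 6, 6, 6, 6, which is always 6.
Track B is 36, 49, ?, 81, 100, which is the squares 6², 7², 8², ….
Track B's pattern makes the blank 64.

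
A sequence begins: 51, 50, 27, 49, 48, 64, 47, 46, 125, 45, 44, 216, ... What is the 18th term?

512

Reading positions in blocks of 3 reveals the pattern AAB — 2 tracks woven together.
Track A: 51, 50, 49, 48, 47, 46, 45, 44 (linear: a_n = 52 − n).
Track B: 27, 64, 125, 216 (the cubes 3³, 4³, 5³, …).
Position 18 falls in track B as its term 6, giving 512.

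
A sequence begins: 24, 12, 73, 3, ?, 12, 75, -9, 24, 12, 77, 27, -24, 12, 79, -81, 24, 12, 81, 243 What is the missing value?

-24

Split by position mod 4 into 4 tracks.
Track A is 24, ?, 24, -24, 24, which is alternating ±24.
Track B is 12, 12, 12, 12, 12, which is constant 12.
Track C is 73, 75, 77, 79, 81, which is arithmetic, step +2.
Track D is 3, -9, 27, -81, 243, which is a geometric progression (common ratio -3).
Filling track A at index 2 by its rule yields -24.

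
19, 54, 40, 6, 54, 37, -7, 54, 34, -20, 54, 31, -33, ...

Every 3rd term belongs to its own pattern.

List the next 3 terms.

54, 28, -46

The terms cycle through 3 interleaved subsequences.
Stream A is 19, 6, -7, -20, -33, which is linear: a_n = 32 − 13·n.
Stream B is 54, 54, 54, 54, which is the constant sequence 54.
Stream C is 40, 37, 34, 31, which is linear: a_n = 43 − 3·n.
Position 14 → stream B, term 5 = 54.
Position 15 falls in stream C as its term 5, giving 28.
The 16th slot belongs to stream A; its 6th term is -46.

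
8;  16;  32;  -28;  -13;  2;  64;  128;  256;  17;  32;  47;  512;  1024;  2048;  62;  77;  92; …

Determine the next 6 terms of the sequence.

4096, 8192, 16384, 107, 122, 137

Reading positions in blocks of 6 reveals the pattern AAABBB — 2 tracks woven together.
Track A: 8, 16, 32, 64, 128, 256, 512, 1024, 2048. Powers 2^3, 2^4, 2^5, ….
Track B: -28, -13, 2, 17, 32, 47, 62, 77, 92. Arithmetic with common difference +15.
Term 19 comes from track A (its 10th entry): 4096.
Position 20 → track A, term 11 = 8192.
Term 21 comes from track A (its 12th entry): 16384.
Position 22 → track B, term 10 = 107.
Term 23 comes from track B (its 11th entry): 122.
Position 24 falls in track B as its term 12, giving 137.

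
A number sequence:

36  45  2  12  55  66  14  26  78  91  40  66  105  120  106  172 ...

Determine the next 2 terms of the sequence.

136, 153

Positions follow the repeating pattern AABB; grouping by letter gives 2 tracks.
Track A is 36, 45, 55, 66, 78, 91, 105, 120, which is triangular numbers n(n+1)/2 for n = 8, 9, ….
Track B is 2, 12, 14, 26, 40, 66, 106, 172, which is each term equals the sum of the previous two.
The 17th slot belongs to track A; its 9th term is 136.
Position 18 falls in track A as its term 10, giving 153.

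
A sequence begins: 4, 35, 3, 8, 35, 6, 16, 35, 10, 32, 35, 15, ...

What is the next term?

64

Read the sequence 3 terms at a time; column i is its own pattern.
Subsequence A: 4, 8, 16, 32 — successive powers of 2.
Subsequence B: 35, 35, 35, 35 — constant 35.
Subsequence C: 3, 6, 10, 15 — triangular numbers n(n+1)/2 for n = 2, 3, ….
Position 13 → subsequence A, term 5 = 64.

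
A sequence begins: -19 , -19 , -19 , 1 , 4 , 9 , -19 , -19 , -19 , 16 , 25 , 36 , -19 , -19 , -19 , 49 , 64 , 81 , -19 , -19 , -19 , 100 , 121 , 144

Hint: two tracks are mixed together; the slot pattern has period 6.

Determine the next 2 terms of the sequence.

-19, -19

Positions follow the repeating pattern AAABBB; grouping by letter gives 2 tracks.
Track A: -19, -19, -19, -19, -19, -19, -19, -19, -19, -19, -19, -19 — always -19.
Track B: 1, 4, 9, 16, 25, 36, 49, 64, 81, 100, 121, 144 — perfect squares starting at 1².
Position 25 → track A, term 13 = -19.
Position 26 falls in track A as its term 14, giving -19.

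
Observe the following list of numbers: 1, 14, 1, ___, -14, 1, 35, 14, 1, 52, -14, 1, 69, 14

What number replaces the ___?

18

Split by position mod 3: positions 1, 4, 7, … form one track, and each other residue class forms its own.
Stream A: 1, ?, 35, 52, 69 — linear: a_n = -16 + 17·n.
Stream B: 14, -14, 14, -14, 14 — the oscillation 14·(−1)^(n+1).
Stream C: 1, 1, 1, 1 — constant 1.
So the missing entry in stream A is 18.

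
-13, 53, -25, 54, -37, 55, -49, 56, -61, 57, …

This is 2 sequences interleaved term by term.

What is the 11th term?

Split by position mod 2 into 2 tracks.
Subsequence A: -13, -25, -37, -49, -61 (linear: a_n = -1 − 12·n).
Subsequence B: 53, 54, 55, 56, 57 (arithmetic, step +1).
Term 11 comes from subsequence A (its 6th entry): -73.

-73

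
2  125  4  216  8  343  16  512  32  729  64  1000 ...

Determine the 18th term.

2197

Odd-indexed and even-indexed terms follow separate rules.
Stream A is 2, 4, 8, 16, 32, 64, which is geometric with ratio 2.
Stream B is 125, 216, 343, 512, 729, 1000, which is the cubes 5³, 6³, 7³, ….
The 18th slot belongs to stream B; its 9th term is 2197.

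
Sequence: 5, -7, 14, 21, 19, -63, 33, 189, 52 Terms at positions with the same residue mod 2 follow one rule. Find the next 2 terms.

-567, 85

Split by position mod 2 into 2 tracks.
Track A: 5, 14, 19, 33, 52. Fibonacci-style (each term is the sum of the two before it).
Track B: -7, 21, -63, 189. Geometric, ×-3 each step.
Term 10 comes from track B (its 5th entry): -567.
Position 11 → track A, term 6 = 85.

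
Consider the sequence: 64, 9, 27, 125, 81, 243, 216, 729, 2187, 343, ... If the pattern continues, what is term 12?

The slot pattern repeats as ABB (period 3), so there are 2 interleaved tracks.
Track A: 64, 125, 216, 343 — the cubes 4³, 5³, 6³, ….
Track B: 9, 27, 81, 243, 729, 2187 — powers 3^2, 3^3, 3^4, ….
Term 12 comes from track B (its 8th entry): 19683.

19683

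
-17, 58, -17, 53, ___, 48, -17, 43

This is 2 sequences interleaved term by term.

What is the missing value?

-17

Split by position mod 2 into 2 tracks.
Stream A: -17, -17, ?, -17 — the constant sequence -17.
Stream B: 58, 53, 48, 43 — linear: a_n = 63 − 5·n.
Filling stream A at index 3 by its rule yields -17.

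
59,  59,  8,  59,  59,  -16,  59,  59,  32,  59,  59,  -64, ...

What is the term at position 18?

-256

Positions follow the repeating pattern AAB; grouping by letter gives 2 tracks.
Stream A = 59, 59, 59, 59, 59, 59, 59, 59: always 59.
Stream B = 8, -16, 32, -64: geometric with ratio -2.
Position 18 falls in stream B as its term 6, giving -256.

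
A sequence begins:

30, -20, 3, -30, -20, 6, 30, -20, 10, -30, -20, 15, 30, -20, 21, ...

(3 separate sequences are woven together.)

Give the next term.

-30

Taking every 3rd term gives 3 separate tracks.
Subsequence A: 30, -30, 30, -30, 30 — alternating ±30.
Subsequence B: -20, -20, -20, -20, -20 — always -20.
Subsequence C: 3, 6, 10, 15, 21 — triangular numbers starting at T_2.
Position 16 → subsequence A, term 6 = -30.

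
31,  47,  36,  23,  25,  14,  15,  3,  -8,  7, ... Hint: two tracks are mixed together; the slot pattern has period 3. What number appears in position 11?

-19

Reading positions in blocks of 3 reveals the pattern ABB — 2 tracks woven together.
Stream A is 31, 23, 15, 7, which is subtracting 8 each time.
Stream B is 47, 36, 25, 14, 3, -8, which is arithmetic with common difference −11.
Position 11 falls in stream B as its term 7, giving -19.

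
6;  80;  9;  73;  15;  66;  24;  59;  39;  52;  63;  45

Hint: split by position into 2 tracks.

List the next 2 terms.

102, 38

Odd-indexed and even-indexed terms follow separate rules.
Track A = 6, 9, 15, 24, 39, 63: Fibonacci-style (each term is the sum of the two before it).
Track B = 80, 73, 66, 59, 52, 45: subtracting 7 each time.
Term 13 comes from track A (its 7th entry): 102.
Position 14 falls in track B as its term 7, giving 38.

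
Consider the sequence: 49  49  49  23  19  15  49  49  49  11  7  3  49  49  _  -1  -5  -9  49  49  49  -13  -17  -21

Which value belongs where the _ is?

49

Reading positions in blocks of 6 reveals the pattern AAABBB — 2 tracks woven together.
Stream A: 49, 49, 49, 49, 49, 49, 49, 49, ?, 49, 49, 49 (constant 49).
Stream B: 23, 19, 15, 11, 7, 3, -1, -5, -9, -13, -17, -21 (subtracting 4 each time).
Filling stream A at index 9 by its rule yields 49.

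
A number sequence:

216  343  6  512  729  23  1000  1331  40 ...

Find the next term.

1728

Positions follow the repeating pattern AAB; grouping by letter gives 2 tracks.
Stream A: 216, 343, 512, 729, 1000, 1331 (perfect cubes starting at 6³).
Stream B: 6, 23, 40 (adding 17 each time).
Term 10 comes from stream A (its 7th entry): 1728.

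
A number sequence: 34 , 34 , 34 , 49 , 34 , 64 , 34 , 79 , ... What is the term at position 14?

124

Taking every 2nd term gives 2 separate tracks.
Stream A: 34, 34, 34, 34 — the constant sequence 34.
Stream B: 34, 49, 64, 79 — arithmetic, step +15.
Position 14 → stream B, term 7 = 124.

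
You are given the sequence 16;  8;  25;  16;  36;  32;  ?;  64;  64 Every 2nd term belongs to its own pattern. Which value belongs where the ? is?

Split by position mod 2 into 2 tracks.
Stream A is 16, 25, 36, ?, 64, which is consecutive squares n² from n = 4.
Stream B is 8, 16, 32, 64, which is multiplying by 2 each time.
So the missing entry in stream A is 49.

49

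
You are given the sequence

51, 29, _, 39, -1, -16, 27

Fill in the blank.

14

Reading positions in blocks of 3 reveals the pattern ABB — 2 tracks woven together.
Stream A is 51, 39, 27, which is linear: a_n = 63 − 12·n.
Stream B is 29, ?, -1, -16, which is subtracting 15 each time.
The gap is stream B's term 2; the rule gives 14.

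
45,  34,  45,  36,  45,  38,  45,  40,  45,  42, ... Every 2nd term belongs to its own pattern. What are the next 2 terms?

45, 44

Split by position mod 2 into 2 tracks.
Subsequence A = 45, 45, 45, 45, 45: always 45.
Subsequence B = 34, 36, 38, 40, 42: arithmetic, step +2.
Position 11 falls in subsequence A as its term 6, giving 45.
Term 12 comes from subsequence B (its 6th entry): 44.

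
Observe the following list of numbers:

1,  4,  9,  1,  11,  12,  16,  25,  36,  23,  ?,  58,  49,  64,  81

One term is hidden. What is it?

35

Positions follow the repeating pattern AAABBB; grouping by letter gives 2 tracks.
Track A: 1, 4, 9, 16, 25, 36, 49, 64, 81. Perfect squares starting at 1².
Track B: 1, 11, 12, 23, ?, 58. Fibonacci-style (each term is the sum of the two before it).
Filling track B at index 5 by its rule yields 35.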